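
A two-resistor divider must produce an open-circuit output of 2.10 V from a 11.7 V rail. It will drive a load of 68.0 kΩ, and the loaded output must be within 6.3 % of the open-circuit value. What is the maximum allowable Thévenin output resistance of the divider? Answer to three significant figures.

R_th ≤ 4.57 kΩ

Loading drop = R_th/(R_th + R_L) ≤ 0.0630, so R_th ≤ R_L · ε/(1−ε) = 68.0 kΩ × 0.0630/0.9370 = 4.57 kΩ.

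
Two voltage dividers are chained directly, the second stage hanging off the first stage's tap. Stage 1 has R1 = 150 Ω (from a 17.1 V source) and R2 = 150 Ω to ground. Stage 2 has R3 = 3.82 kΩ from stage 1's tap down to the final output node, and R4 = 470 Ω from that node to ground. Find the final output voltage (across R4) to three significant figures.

Stage 2 presents R3+R4 = 4290 Ω as a load on stage 1's tap.
Stage 1's lower leg becomes R2‖(R3+R4) = 144.9 Ω, so V_mid = 17.1 × 144.9/294.9 = 8.403 V.
Stage 2 is itself unloaded: V_out = V_mid × R4/(R3+R4) = 8.403 × 470/4290 = 0.921 V.

V_out ≈ 0.921 V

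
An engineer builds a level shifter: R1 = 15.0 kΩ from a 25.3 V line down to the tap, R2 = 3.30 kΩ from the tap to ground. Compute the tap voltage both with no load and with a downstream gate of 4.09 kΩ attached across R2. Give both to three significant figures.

Unloaded: 4.56 V; loaded: 2.75 V

Open-circuit: V = 25.3 × 3.30/(15.0 + 3.30) = 4.56 V.
With the load, R2 becomes R2‖R_L = 1.826 kΩ, so V = 25.3 × 1.826/16.83 = 2.75 V.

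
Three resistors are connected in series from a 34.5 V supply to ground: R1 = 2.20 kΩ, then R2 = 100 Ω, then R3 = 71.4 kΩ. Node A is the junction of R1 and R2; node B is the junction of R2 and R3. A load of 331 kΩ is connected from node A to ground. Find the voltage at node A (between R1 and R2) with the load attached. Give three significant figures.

V ≈ 33.3 V

Below node A the series string R2+R3 = 71500 Ω sits in parallel with the 331000 Ω load: 58800 Ω.
V_A = 34.5 × 58800/(2200 + 58800) = 33.3 V.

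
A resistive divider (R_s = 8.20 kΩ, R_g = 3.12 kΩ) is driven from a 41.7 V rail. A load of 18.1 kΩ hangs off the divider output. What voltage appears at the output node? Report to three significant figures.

V_out ≈ 10.2 V

The load sits in parallel with R_g: R_g‖R_L = (3.12 × 18.1) / (3.12 + 18.1) = 2.661 kΩ.
V_out = 41.7 × 2.661 / (8.20 + 2.661) = 41.7 × 2.661/10.86 = 10.2 V.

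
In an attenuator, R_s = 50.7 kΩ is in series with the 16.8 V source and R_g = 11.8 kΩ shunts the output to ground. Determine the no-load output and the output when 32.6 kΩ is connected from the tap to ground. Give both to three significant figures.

Open-circuit: V = 16.8 × 11.8/(50.7 + 11.8) = 3.17 V.
With the load, R_g becomes R_g‖R_L = 8.664 kΩ, so V = 16.8 × 8.664/59.36 = 2.45 V.

Unloaded: 3.17 V; loaded: 2.45 V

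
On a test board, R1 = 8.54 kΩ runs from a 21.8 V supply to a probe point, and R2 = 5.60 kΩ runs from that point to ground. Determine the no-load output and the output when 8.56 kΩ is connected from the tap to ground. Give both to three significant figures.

Unloaded: 8.63 V; loaded: 6.19 V

Open-circuit: V = 21.8 × 5.60/(8.54 + 5.60) = 8.63 V.
With the load, R2 becomes R2‖R_L = 3.385 kΩ, so V = 21.8 × 3.385/11.93 = 6.19 V.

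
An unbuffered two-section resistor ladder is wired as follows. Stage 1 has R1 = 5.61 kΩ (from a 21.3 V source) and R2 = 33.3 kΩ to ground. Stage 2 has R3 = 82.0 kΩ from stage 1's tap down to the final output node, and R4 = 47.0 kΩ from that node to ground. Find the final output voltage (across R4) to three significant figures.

Stage 2 presents R3+R4 = 129.0 kΩ as a load on stage 1's tap.
Stage 1's lower leg becomes R2‖(R3+R4) = 26.47 kΩ, so V_mid = 21.3 × 26.47/32.08 = 17.57 V.
Stage 2 is itself unloaded: V_out = V_mid × R4/(R3+R4) = 17.57 × 47.0/129.0 = 6.40 V.

V_out ≈ 6.40 V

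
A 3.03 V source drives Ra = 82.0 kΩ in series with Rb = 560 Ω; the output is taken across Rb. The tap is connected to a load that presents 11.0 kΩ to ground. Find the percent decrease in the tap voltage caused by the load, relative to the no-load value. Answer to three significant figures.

4.81 %

The divider's output (Thévenin) resistance is Ra‖Rb = 556.2 Ω.
Fractional drop under load = R_th/(R_th + R_L) = 556.2 / (556.2 + 11000) = 0.04813.
So the output falls by 4.81 %.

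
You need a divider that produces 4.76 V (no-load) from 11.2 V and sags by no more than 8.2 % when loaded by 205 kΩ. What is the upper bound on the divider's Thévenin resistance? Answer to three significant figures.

Loading drop = R_th/(R_th + R_L) ≤ 0.0820, so R_th ≤ R_L · ε/(1−ε) = 205 kΩ × 0.0820/0.9180 = 18.3 kΩ.
(Any R1, R2 with R2/(R1+R2) = 0.425 and R1‖R2 ≤ 18.3 kΩ will meet the spec.)

R_th ≤ 18.3 kΩ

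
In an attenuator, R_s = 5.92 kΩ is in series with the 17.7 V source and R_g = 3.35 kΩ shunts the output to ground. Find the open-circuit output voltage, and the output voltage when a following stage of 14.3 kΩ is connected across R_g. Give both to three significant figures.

Open-circuit: V = 17.7 × 3.35/(5.92 + 3.35) = 6.40 V.
With the load, R_g becomes R_g‖R_L = 2.714 kΩ, so V = 17.7 × 2.714/8.634 = 5.56 V.

Unloaded: 6.40 V; loaded: 5.56 V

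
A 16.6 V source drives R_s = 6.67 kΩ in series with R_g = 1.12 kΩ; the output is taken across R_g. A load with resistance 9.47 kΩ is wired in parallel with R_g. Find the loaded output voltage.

The load sits in parallel with R_g: R_g‖R_L = (1.12 × 9.47) / (1.12 + 9.47) = 1.002 kΩ.
V_out = 16.6 × 1.002 / (6.67 + 1.002) = 16.6 × 1.002/7.672 = 2.17 V.
(Unloaded it would have been 2.39 V.)

V_out ≈ 2.17 V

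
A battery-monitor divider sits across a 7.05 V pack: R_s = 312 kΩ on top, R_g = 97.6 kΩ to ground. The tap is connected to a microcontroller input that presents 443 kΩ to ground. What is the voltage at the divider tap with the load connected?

The load sits in parallel with R_g: R_g‖R_L = (97.6 × 443) / (97.6 + 443) = 79.98 kΩ.
V_out = 7.05 × 79.98 / (312 + 79.98) = 7.05 × 79.98/392.0 = 1.44 V.
(Unloaded it would have been 1.68 V.)

V_out ≈ 1.44 V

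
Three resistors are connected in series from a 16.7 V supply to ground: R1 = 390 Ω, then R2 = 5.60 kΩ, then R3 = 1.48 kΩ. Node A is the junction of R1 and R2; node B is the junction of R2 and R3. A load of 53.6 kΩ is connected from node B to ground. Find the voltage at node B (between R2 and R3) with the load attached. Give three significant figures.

At node B, R3 is in parallel with the load: R3‖R_L = 1440 Ω.
Below node A the resistance is R2 + (R3‖R_L) = 7040 Ω, so V_A = 16.7 × 7040/7430 = 15.82 V.
Then V_B = V_A × (R3‖R_L)/(R2 + R3‖R_L) = 15.82 × 1440/7040 = 3.24 V.

V ≈ 3.24 V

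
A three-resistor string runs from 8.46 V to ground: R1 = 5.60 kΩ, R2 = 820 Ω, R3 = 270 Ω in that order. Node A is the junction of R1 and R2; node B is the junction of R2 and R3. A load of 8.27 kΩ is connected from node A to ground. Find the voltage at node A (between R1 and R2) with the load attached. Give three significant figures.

V ≈ 1.24 V

Below node A the series string R2+R3 = 1090 Ω sits in parallel with the 8270 Ω load: 963.1 Ω.
V_A = 8.46 × 963.1/(5600 + 963.1) = 1.24 V.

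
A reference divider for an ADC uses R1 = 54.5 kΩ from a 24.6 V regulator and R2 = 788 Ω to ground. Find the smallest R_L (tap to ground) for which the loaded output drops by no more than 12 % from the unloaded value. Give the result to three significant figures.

Output resistance R_th = R1‖R2 = (54500 × 788)/55290 = 776.8 Ω.
The fractional drop is R_th/(R_th + R_L); requiring this ≤ 0.120 gives R_L ≥ R_th(1/0.120 − 1) = 776.8 × 7.333 = 5.70 kΩ.

R_L(min) ≈ 5.70 kΩ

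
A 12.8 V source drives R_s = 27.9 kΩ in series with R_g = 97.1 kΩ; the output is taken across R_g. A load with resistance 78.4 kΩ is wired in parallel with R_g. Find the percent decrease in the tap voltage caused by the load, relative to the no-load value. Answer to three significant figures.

21.7 %

The divider's output (Thévenin) resistance is R_s‖R_g = 21.67 kΩ.
Fractional drop under load = R_th/(R_th + R_L) = 21.67 / (21.67 + 78.4) = 0.2166.
So the output falls by 21.7 %.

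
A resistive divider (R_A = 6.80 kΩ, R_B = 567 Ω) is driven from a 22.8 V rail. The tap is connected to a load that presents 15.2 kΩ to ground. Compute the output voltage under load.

The load sits in parallel with R_B: R_B‖R_L = (567 × 15200) / (567 + 15200) = 546.6 Ω.
V_out = 22.8 × 546.6 / (6800 + 546.6) = 22.8 × 546.6/7347 = 1.70 V.
(Unloaded it would have been 1.75 V.)

V_out ≈ 1.70 V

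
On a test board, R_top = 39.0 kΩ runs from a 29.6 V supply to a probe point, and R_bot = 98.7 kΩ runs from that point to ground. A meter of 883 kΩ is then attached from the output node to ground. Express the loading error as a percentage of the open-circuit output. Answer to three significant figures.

3.07 %

The divider's output (Thévenin) resistance is R_top‖R_bot = 27.95 kΩ.
Fractional drop under load = R_th/(R_th + R_L) = 27.95 / (27.95 + 883) = 0.03069.
So the output falls by 3.07 %.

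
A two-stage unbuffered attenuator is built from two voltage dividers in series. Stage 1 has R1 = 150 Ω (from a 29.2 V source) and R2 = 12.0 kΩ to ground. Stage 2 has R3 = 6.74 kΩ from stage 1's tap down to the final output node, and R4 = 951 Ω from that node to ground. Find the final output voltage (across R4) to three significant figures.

Stage 2 presents R3+R4 = 7691 Ω as a load on stage 1's tap.
Stage 1's lower leg becomes R2‖(R3+R4) = 4687 Ω, so V_mid = 29.2 × 4687/4837 = 28.29 V.
Stage 2 is itself unloaded: V_out = V_mid × R4/(R3+R4) = 28.29 × 951/7691 = 3.50 V.

V_out ≈ 3.50 V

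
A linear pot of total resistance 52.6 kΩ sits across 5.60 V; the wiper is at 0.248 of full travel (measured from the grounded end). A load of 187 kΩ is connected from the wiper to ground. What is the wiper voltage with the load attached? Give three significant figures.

V ≈ 1.32 V

The wiper splits the pot into (1−α)R = 39.56 kΩ above and αR = 13.04 kΩ below.
Lower section ‖ load = 12.19 kΩ.
V_wiper = 5.60 × 12.19/(39.56 + 12.19) = 1.32 V.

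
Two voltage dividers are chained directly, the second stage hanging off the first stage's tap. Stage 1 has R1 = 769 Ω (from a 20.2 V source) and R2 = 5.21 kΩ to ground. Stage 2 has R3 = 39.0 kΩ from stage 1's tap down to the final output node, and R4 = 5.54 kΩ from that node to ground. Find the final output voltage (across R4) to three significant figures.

Stage 2 presents R3+R4 = 44540 Ω as a load on stage 1's tap.
Stage 1's lower leg becomes R2‖(R3+R4) = 4664 Ω, so V_mid = 20.2 × 4664/5433 = 17.34 V.
Stage 2 is itself unloaded: V_out = V_mid × R4/(R3+R4) = 17.34 × 5540/44540 = 2.16 V.

V_out ≈ 2.16 V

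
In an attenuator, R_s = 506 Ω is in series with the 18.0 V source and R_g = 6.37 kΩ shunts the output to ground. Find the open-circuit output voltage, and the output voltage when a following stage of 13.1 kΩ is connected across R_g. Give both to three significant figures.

Unloaded: 16.7 V; loaded: 16.1 V

Open-circuit: V = 18.0 × 6370/(506 + 6370) = 16.7 V.
With the load, R_g becomes R_g‖R_L = 4286 Ω, so V = 18.0 × 4286/4792 = 16.1 V.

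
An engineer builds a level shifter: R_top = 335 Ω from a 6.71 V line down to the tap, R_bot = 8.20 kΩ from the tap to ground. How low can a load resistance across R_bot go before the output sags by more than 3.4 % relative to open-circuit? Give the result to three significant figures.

R_L(min) ≈ 9.14 kΩ

Output resistance R_th = R_top‖R_bot = (335 × 8200)/8535 = 321.9 Ω.
The fractional drop is R_th/(R_th + R_L); requiring this ≤ 0.0340 gives R_L ≥ R_th(1/0.0340 − 1) = 321.9 × 28.41 = 9.14 kΩ.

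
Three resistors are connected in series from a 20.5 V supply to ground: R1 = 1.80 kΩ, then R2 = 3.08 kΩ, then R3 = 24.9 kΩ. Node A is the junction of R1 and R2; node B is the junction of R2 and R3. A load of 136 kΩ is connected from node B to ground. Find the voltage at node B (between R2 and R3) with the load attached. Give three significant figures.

V ≈ 16.6 V

At node B, R3 is in parallel with the load: R3‖R_L = 21.05 kΩ.
Below node A the resistance is R2 + (R3‖R_L) = 24.13 kΩ, so V_A = 20.5 × 24.13/25.93 = 19.08 V.
Then V_B = V_A × (R3‖R_L)/(R2 + R3‖R_L) = 19.08 × 21.05/24.13 = 16.6 V.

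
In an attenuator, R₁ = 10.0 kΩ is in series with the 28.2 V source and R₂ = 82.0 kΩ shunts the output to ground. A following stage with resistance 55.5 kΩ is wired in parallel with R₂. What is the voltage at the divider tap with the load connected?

V_out ≈ 21.7 V

The load sits in parallel with R₂: R₂‖R_L = (82.0 × 55.5) / (82.0 + 55.5) = 33.10 kΩ.
V_out = 28.2 × 33.10 / (10.0 + 33.10) = 28.2 × 33.10/43.10 = 21.7 V.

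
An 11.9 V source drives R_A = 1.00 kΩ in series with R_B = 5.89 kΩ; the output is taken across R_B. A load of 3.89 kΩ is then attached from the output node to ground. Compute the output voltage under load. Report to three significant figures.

V_out ≈ 8.34 V

The load sits in parallel with R_B: R_B‖R_L = (5.89 × 3.89) / (5.89 + 3.89) = 2.343 kΩ.
V_out = 11.9 × 2.343 / (1.00 + 2.343) = 11.9 × 2.343/3.343 = 8.34 V.
(Unloaded it would have been 10.2 V.)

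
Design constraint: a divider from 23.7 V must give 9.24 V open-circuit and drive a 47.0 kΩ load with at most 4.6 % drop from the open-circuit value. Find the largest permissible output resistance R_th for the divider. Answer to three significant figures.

Loading drop = R_th/(R_th + R_L) ≤ 0.0460, so R_th ≤ R_L · ε/(1−ε) = 47.0 kΩ × 0.0460/0.9540 = 2.27 kΩ.

R_th ≤ 2.27 kΩ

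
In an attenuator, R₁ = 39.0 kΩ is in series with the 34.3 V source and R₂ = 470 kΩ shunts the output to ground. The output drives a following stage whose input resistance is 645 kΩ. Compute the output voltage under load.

The load sits in parallel with R₂: R₂‖R_L = (470 × 645) / (470 + 645) = 271.9 kΩ.
V_out = 34.3 × 271.9 / (39.0 + 271.9) = 34.3 × 271.9/310.9 = 30.0 V.
(Unloaded it would have been 31.7 V.)

V_out ≈ 30.0 V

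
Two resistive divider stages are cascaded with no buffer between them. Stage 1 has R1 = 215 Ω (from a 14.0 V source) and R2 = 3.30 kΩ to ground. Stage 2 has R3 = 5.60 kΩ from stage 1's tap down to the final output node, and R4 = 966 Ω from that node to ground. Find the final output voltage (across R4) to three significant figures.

V_out ≈ 1.88 V

Stage 2 presents R3+R4 = 6566 Ω as a load on stage 1's tap.
Stage 1's lower leg becomes R2‖(R3+R4) = 2196 Ω, so V_mid = 14.0 × 2196/2411 = 12.75 V.
Stage 2 is itself unloaded: V_out = V_mid × R4/(R3+R4) = 12.75 × 966/6566 = 1.88 V.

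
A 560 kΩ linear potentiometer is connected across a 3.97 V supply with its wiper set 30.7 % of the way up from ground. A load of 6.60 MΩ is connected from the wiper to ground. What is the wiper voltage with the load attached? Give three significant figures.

V ≈ 1.20 V

The wiper splits the pot into (1−α)R = 388.1 kΩ above and αR = 171.9 kΩ below.
Lower section ‖ load = 167.6 kΩ.
V_wiper = 3.97 × 167.6/(388.1 + 167.6) = 1.20 V.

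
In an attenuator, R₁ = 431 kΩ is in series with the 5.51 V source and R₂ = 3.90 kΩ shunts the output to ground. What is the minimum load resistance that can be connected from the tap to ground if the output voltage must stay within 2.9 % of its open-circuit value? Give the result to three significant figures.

R_L(min) ≈ 129 kΩ

Output resistance R_th = R₁‖R₂ = (431 × 3.90)/434.9 = 3.865 kΩ.
The fractional drop is R_th/(R_th + R_L); requiring this ≤ 0.0290 gives R_L ≥ R_th(1/0.0290 − 1) = 3.865 × 33.48 = 129 kΩ.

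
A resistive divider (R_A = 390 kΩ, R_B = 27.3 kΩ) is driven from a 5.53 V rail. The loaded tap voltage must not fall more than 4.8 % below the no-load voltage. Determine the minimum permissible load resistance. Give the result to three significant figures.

R_L(min) ≈ 506 kΩ

Output resistance R_th = R_A‖R_B = (390 × 27.3)/417.3 = 25.51 kΩ.
The fractional drop is R_th/(R_th + R_L); requiring this ≤ 0.0480 gives R_L ≥ R_th(1/0.0480 − 1) = 25.51 × 19.83 = 506 kΩ.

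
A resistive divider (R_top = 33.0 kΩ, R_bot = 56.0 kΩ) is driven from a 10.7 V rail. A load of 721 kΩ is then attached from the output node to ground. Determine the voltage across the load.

V_out ≈ 6.54 V

The load sits in parallel with R_bot: R_bot‖R_L = (56.0 × 721) / (56.0 + 721) = 51.96 kΩ.
V_out = 10.7 × 51.96 / (33.0 + 51.96) = 10.7 × 51.96/84.96 = 6.54 V.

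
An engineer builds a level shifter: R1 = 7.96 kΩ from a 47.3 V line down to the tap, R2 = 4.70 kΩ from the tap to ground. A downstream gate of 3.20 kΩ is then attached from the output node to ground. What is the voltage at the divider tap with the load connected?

The load sits in parallel with R2: R2‖R_L = (4.70 × 3.20) / (4.70 + 3.20) = 1.904 kΩ.
V_out = 47.3 × 1.904 / (7.96 + 1.904) = 47.3 × 1.904/9.864 = 9.13 V.

V_out ≈ 9.13 V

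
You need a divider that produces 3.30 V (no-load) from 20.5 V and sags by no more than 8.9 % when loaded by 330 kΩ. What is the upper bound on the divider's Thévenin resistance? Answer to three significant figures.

Loading drop = R_th/(R_th + R_L) ≤ 0.0890, so R_th ≤ R_L · ε/(1−ε) = 330 kΩ × 0.0890/0.9110 = 32.2 kΩ.
(Any R1, R2 with R2/(R1+R2) = 0.161 and R1‖R2 ≤ 32.2 kΩ will meet the spec.)

R_th ≤ 32.2 kΩ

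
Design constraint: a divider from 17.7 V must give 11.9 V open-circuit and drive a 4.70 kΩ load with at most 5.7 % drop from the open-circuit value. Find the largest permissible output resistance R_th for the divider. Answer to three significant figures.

R_th ≤ 284 Ω

Loading drop = R_th/(R_th + R_L) ≤ 0.0570, so R_th ≤ R_L · ε/(1−ε) = 4.70 kΩ × 0.0570/0.9430 = 284 Ω.
(Any R1, R2 with R2/(R1+R2) = 0.672 and R1‖R2 ≤ 284 Ω will meet the spec.)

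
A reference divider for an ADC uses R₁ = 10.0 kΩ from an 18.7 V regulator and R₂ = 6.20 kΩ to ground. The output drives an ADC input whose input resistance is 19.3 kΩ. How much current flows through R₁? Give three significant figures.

I ≈ 1.27 mA

R₂‖R_L = 4.693 kΩ, so the source sees R₁ + R₂‖R_L = 14.69 kΩ.
I = 18.7 V / 14.69 kΩ = 1.27 mA.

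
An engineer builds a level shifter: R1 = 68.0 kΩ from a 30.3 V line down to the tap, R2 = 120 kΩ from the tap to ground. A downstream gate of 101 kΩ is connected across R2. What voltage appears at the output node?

V_out ≈ 13.5 V

The load sits in parallel with R2: R2‖R_L = (120 × 101) / (120 + 101) = 54.84 kΩ.
V_out = 30.3 × 54.84 / (68.0 + 54.84) = 30.3 × 54.84/122.8 = 13.5 V.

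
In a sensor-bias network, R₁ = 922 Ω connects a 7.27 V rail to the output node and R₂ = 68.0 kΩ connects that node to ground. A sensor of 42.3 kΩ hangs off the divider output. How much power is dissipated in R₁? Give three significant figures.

P ≈ 0.0668 mW

Total resistance from the source is R₁ + (R₂‖R_L) = 27000 Ω, so I = 7.27/27000 Ω = 0.2693 mA.
P = I²·R₁ = (0.2693 mA)² × 922 Ω = 0.0668 mW.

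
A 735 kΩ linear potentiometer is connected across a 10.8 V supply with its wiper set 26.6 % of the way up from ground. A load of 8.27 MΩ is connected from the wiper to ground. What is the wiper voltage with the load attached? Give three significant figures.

The wiper splits the pot into (1−α)R = 539.5 kΩ above and αR = 195.5 kΩ below.
Lower section ‖ load = 191.0 kΩ.
V_wiper = 10.8 × 191.0/(539.5 + 191.0) = 2.82 V.

V ≈ 2.82 V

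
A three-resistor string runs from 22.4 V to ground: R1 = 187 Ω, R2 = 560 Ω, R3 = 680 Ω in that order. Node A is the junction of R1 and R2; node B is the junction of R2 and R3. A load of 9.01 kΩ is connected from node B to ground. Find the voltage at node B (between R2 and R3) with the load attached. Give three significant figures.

V ≈ 10.3 V

At node B, R3 is in parallel with the load: R3‖R_L = 632.3 Ω.
Below node A the resistance is R2 + (R3‖R_L) = 1192 Ω, so V_A = 22.4 × 1192/1379 = 19.36 V.
Then V_B = V_A × (R3‖R_L)/(R2 + R3‖R_L) = 19.36 × 632.3/1192 = 10.3 V.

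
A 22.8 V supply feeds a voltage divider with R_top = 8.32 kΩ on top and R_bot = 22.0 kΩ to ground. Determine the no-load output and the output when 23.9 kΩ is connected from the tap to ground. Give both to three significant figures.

Unloaded: 16.5 V; loaded: 13.2 V

Open-circuit: V = 22.8 × 22.0/(8.32 + 22.0) = 16.5 V.
With the load, R_bot becomes R_bot‖R_L = 11.46 kΩ, so V = 22.8 × 11.46/19.78 = 13.2 V.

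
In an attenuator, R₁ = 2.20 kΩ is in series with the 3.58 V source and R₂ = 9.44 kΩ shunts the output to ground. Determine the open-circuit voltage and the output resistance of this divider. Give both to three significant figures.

V_th = 2.90 V, R_th = 1.78 kΩ

V_th is the open-circuit tap voltage: 3.58 × 9.44/(2.20 + 9.44) = 2.90 V.
With the supply zeroed, R₁ and R₂ appear in parallel from the tap: R_th = R₁‖R₂ = (2.20 × 9.44)/11.64 = 1.78 kΩ.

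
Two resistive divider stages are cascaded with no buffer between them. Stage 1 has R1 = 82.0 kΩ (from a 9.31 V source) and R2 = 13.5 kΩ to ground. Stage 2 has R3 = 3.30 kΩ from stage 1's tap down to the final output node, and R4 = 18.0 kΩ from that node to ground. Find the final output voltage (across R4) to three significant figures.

V_out ≈ 0.720 V

Stage 2 presents R3+R4 = 21.30 kΩ as a load on stage 1's tap.
Stage 1's lower leg becomes R2‖(R3+R4) = 8.263 kΩ, so V_mid = 9.31 × 8.263/90.26 = 0.8523 V.
Stage 2 is itself unloaded: V_out = V_mid × R4/(R3+R4) = 0.8523 × 18.0/21.30 = 0.720 V.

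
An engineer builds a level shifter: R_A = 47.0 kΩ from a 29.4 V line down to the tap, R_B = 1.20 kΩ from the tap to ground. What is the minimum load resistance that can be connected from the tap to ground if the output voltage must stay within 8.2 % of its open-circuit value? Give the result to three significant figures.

R_L(min) ≈ 13.1 kΩ

Output resistance R_th = R_A‖R_B = (47.0 × 1.20)/48.20 = 1.170 kΩ.
The fractional drop is R_th/(R_th + R_L); requiring this ≤ 0.0820 gives R_L ≥ R_th(1/0.0820 − 1) = 1.170 × 11.20 = 13.1 kΩ.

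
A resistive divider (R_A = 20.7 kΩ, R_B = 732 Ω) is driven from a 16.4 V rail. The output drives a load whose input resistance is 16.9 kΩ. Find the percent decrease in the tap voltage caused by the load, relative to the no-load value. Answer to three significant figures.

4.02 %

The divider's output (Thévenin) resistance is R_A‖R_B = 707.0 Ω.
Fractional drop under load = R_th/(R_th + R_L) = 707.0 / (707.0 + 16900) = 0.04015.
So the output falls by 4.02 %.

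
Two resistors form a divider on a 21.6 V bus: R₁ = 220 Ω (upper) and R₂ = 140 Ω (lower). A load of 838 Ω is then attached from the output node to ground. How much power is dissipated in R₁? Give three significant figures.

P ≈ 888 mW

Total resistance from the source is R₁ + (R₂‖R_L) = 340.0 Ω, so I = 21.6/340.0 Ω = 63.54 mA.
P = I²·R₁ = (63.54 mA)² × 220 Ω = 888 mW.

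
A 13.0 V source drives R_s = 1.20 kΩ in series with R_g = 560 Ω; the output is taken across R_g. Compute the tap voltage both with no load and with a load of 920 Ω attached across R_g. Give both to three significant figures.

Unloaded: 4.14 V; loaded: 2.92 V

Open-circuit: V = 13.0 × 560/(1200 + 560) = 4.14 V.
With the load, R_g becomes R_g‖R_L = 348.1 Ω, so V = 13.0 × 348.1/1548 = 2.92 V.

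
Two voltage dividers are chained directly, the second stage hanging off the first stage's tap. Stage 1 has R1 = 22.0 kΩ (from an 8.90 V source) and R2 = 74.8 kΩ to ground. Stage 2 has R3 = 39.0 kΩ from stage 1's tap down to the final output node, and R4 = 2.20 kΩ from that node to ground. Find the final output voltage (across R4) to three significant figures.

Stage 2 presents R3+R4 = 41.20 kΩ as a load on stage 1's tap.
Stage 1's lower leg becomes R2‖(R3+R4) = 26.57 kΩ, so V_mid = 8.90 × 26.57/48.57 = 4.868 V.
Stage 2 is itself unloaded: V_out = V_mid × R4/(R3+R4) = 4.868 × 2.20/41.20 = 0.260 V.

V_out ≈ 0.260 V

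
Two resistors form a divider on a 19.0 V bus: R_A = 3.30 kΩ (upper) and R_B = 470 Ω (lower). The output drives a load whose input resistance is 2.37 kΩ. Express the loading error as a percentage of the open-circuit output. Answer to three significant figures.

The divider's output (Thévenin) resistance is R_A‖R_B = 411.4 Ω.
Fractional drop under load = R_th/(R_th + R_L) = 411.4 / (411.4 + 2370) = 0.1479.
So the output falls by 14.8 %.

14.8 %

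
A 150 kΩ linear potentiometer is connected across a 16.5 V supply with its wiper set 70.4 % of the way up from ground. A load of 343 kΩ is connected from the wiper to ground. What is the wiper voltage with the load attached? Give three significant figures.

The wiper splits the pot into (1−α)R = 44.40 kΩ above and αR = 105.6 kΩ below.
Lower section ‖ load = 80.74 kΩ.
V_wiper = 16.5 × 80.74/(44.40 + 80.74) = 10.6 V.

V ≈ 10.6 V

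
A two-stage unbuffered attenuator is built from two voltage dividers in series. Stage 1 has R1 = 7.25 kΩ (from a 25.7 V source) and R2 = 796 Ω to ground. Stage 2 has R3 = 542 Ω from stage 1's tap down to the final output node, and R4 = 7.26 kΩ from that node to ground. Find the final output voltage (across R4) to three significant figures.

V_out ≈ 2.17 V

Stage 2 presents R3+R4 = 7802 Ω as a load on stage 1's tap.
Stage 1's lower leg becomes R2‖(R3+R4) = 722.3 Ω, so V_mid = 25.7 × 722.3/7972 = 2.328 V.
Stage 2 is itself unloaded: V_out = V_mid × R4/(R3+R4) = 2.328 × 7260/7802 = 2.17 V.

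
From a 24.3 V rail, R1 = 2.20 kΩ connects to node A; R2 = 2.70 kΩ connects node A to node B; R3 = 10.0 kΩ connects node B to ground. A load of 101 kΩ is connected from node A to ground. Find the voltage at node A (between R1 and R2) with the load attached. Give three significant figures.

Below node A the series string R2+R3 = 12.70 kΩ sits in parallel with the 101 kΩ load: 11.28 kΩ.
V_A = 24.3 × 11.28/(2.20 + 11.28) = 20.3 V.

V ≈ 20.3 V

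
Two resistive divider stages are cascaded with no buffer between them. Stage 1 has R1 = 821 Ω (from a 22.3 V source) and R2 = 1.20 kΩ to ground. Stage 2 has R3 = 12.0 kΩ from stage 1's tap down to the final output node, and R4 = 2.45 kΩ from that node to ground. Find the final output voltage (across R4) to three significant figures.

V_out ≈ 2.17 V

Stage 2 presents R3+R4 = 14450 Ω as a load on stage 1's tap.
Stage 1's lower leg becomes R2‖(R3+R4) = 1108 Ω, so V_mid = 22.3 × 1108/1929 = 12.81 V.
Stage 2 is itself unloaded: V_out = V_mid × R4/(R3+R4) = 12.81 × 2450/14450 = 2.17 V.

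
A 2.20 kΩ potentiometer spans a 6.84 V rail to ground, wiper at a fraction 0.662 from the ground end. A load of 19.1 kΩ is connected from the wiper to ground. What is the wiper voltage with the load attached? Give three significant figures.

V ≈ 4.41 V

The wiper splits the pot into (1−α)R = 743.6 Ω above and αR = 1456 Ω below.
Lower section ‖ load = 1353 Ω.
V_wiper = 6.84 × 1353/(743.6 + 1353) = 4.41 V.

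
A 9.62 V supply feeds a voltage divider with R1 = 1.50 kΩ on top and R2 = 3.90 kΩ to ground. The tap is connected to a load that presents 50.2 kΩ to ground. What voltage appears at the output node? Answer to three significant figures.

V_out ≈ 6.80 V

The load sits in parallel with R2: R2‖R_L = (3.90 × 50.2) / (3.90 + 50.2) = 3.619 kΩ.
V_out = 9.62 × 3.619 / (1.50 + 3.619) = 9.62 × 3.619/5.119 = 6.80 V.
(Unloaded it would have been 6.95 V.)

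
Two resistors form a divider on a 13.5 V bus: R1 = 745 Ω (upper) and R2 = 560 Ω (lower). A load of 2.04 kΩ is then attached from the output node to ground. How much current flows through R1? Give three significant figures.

R2‖R_L = 439.4 Ω, so the source sees R1 + R2‖R_L = 1184 Ω.
I = 13.5 V / 1184 Ω = 11.4 mA.

I ≈ 11.4 mA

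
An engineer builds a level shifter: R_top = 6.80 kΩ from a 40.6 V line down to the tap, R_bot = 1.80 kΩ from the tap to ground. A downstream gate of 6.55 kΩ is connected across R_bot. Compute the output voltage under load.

V_out ≈ 6.98 V

The load sits in parallel with R_bot: R_bot‖R_L = (1.80 × 6.55) / (1.80 + 6.55) = 1.412 kΩ.
V_out = 40.6 × 1.412 / (6.80 + 1.412) = 40.6 × 1.412/8.212 = 6.98 V.
(Unloaded it would have been 8.50 V.)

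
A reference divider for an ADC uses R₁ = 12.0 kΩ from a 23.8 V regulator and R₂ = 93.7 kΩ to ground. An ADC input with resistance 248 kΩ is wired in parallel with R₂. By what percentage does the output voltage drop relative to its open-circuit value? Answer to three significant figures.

4.11 %

The divider's output (Thévenin) resistance is R₁‖R₂ = 10.64 kΩ.
Fractional drop under load = R_th/(R_th + R_L) = 10.64 / (10.64 + 248) = 0.04113.
So the output falls by 4.11 %.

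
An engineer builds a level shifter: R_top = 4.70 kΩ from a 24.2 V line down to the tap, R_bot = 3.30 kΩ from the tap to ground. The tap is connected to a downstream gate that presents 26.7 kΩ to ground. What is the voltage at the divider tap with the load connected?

The load sits in parallel with R_bot: R_bot‖R_L = (3.30 × 26.7) / (3.30 + 26.7) = 2.937 kΩ.
V_out = 24.2 × 2.937 / (4.70 + 2.937) = 24.2 × 2.937/7.637 = 9.31 V.
(Unloaded it would have been 9.98 V.)

V_out ≈ 9.31 V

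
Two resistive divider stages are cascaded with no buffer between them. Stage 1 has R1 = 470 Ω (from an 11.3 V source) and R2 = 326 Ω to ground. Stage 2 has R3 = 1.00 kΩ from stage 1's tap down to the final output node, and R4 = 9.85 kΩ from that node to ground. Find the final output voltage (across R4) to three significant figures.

V_out ≈ 4.13 V

Stage 2 presents R3+R4 = 10850 Ω as a load on stage 1's tap.
Stage 1's lower leg becomes R2‖(R3+R4) = 316.5 Ω, so V_mid = 11.3 × 316.5/786.5 = 4.547 V.
Stage 2 is itself unloaded: V_out = V_mid × R4/(R3+R4) = 4.547 × 9850/10850 = 4.13 V.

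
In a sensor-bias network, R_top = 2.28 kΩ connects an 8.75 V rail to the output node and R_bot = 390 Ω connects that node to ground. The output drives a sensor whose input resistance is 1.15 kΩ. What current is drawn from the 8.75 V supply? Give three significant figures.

I ≈ 3.40 mA

R_bot‖R_L = 291.2 Ω, so the source sees R_top + R_bot‖R_L = 2571 Ω.
I = 8.75 V / 2571 Ω = 3.40 mA.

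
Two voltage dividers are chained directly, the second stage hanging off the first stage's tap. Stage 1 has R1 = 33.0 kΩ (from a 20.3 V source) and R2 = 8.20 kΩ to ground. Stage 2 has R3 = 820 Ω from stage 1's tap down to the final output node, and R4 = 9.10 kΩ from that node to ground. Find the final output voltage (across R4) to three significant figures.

V_out ≈ 2.23 V

Stage 2 presents R3+R4 = 9920 Ω as a load on stage 1's tap.
Stage 1's lower leg becomes R2‖(R3+R4) = 4489 Ω, so V_mid = 20.3 × 4489/37490 = 2.431 V.
Stage 2 is itself unloaded: V_out = V_mid × R4/(R3+R4) = 2.431 × 9100/9920 = 2.23 V.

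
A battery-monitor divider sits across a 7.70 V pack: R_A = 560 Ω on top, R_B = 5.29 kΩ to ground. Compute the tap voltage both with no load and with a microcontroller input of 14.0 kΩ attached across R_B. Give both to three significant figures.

Open-circuit: V = 7.70 × 5290/(560 + 5290) = 6.96 V.
With the load, R_B becomes R_B‖R_L = 3839 Ω, so V = 7.70 × 3839/4399 = 6.72 V.

Unloaded: 6.96 V; loaded: 6.72 V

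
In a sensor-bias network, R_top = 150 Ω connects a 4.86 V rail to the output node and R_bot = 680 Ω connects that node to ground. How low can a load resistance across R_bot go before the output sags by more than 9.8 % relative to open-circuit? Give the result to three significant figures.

R_L(min) ≈ 1.13 kΩ

Output resistance R_th = R_top‖R_bot = (150 × 680)/830.0 = 122.9 Ω.
The fractional drop is R_th/(R_th + R_L); requiring this ≤ 0.0980 gives R_L ≥ R_th(1/0.0980 − 1) = 122.9 × 9.204 = 1.13 kΩ.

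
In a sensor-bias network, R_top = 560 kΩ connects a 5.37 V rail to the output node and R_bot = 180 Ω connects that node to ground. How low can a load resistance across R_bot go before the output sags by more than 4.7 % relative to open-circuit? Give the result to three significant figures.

Output resistance R_th = R_top‖R_bot = (560000 × 180)/560200 = 179.9 Ω.
The fractional drop is R_th/(R_th + R_L); requiring this ≤ 0.0470 gives R_L ≥ R_th(1/0.0470 − 1) = 179.9 × 20.28 = 3.65 kΩ.

R_L(min) ≈ 3.65 kΩ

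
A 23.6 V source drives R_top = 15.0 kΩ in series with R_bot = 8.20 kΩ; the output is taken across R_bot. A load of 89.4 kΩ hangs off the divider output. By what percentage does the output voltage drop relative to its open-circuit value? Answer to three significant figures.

5.60 %

The divider's output (Thévenin) resistance is R_top‖R_bot = 5.302 kΩ.
Fractional drop under load = R_th/(R_th + R_L) = 5.302 / (5.302 + 89.4) = 0.05598.
So the output falls by 5.60 %.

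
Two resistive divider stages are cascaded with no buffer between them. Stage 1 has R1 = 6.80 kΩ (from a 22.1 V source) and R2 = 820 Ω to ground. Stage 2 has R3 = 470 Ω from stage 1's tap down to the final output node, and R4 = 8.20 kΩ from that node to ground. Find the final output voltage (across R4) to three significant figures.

V_out ≈ 2.07 V

Stage 2 presents R3+R4 = 8670 Ω as a load on stage 1's tap.
Stage 1's lower leg becomes R2‖(R3+R4) = 749.1 Ω, so V_mid = 22.1 × 749.1/7549 = 2.193 V.
Stage 2 is itself unloaded: V_out = V_mid × R4/(R3+R4) = 2.193 × 8200/8670 = 2.07 V.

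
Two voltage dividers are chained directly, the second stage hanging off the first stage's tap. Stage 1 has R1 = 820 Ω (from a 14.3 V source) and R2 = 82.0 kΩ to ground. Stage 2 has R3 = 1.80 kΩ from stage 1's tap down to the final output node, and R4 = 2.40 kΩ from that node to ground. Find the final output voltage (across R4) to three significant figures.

Stage 2 presents R3+R4 = 4200 Ω as a load on stage 1's tap.
Stage 1's lower leg becomes R2‖(R3+R4) = 3995 Ω, so V_mid = 14.3 × 3995/4815 = 11.86 V.
Stage 2 is itself unloaded: V_out = V_mid × R4/(R3+R4) = 11.86 × 2400/4200 = 6.78 V.

V_out ≈ 6.78 V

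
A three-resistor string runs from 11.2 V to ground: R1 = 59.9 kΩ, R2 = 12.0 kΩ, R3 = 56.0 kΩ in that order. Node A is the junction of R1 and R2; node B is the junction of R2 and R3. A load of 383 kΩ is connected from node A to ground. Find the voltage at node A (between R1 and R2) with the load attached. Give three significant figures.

Below node A the series string R2+R3 = 68.00 kΩ sits in parallel with the 383 kΩ load: 57.75 kΩ.
V_A = 11.2 × 57.75/(59.9 + 57.75) = 5.50 V.

V ≈ 5.50 V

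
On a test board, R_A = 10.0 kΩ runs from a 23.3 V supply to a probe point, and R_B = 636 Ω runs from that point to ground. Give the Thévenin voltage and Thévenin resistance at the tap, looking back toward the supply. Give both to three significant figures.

V_th = 1.39 V, R_th = 598 Ω

V_th is the open-circuit tap voltage: 23.3 × 636/(10000 + 636) = 1.39 V.
With the supply zeroed, R_A and R_B appear in parallel from the tap: R_th = R_A‖R_B = (10000 × 636)/10640 = 598 Ω.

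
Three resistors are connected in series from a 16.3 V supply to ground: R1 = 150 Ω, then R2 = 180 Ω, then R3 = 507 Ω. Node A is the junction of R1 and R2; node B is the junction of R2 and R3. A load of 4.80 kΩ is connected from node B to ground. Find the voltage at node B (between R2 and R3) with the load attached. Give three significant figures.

V ≈ 9.48 V

At node B, R3 is in parallel with the load: R3‖R_L = 458.6 Ω.
Below node A the resistance is R2 + (R3‖R_L) = 638.6 Ω, so V_A = 16.3 × 638.6/788.6 = 13.20 V.
Then V_B = V_A × (R3‖R_L)/(R2 + R3‖R_L) = 13.20 × 458.6/638.6 = 9.48 V.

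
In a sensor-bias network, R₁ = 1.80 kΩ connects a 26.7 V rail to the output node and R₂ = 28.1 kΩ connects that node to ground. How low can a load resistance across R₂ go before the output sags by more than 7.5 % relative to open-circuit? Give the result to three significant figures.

R_L(min) ≈ 20.9 kΩ

Output resistance R_th = R₁‖R₂ = (1.80 × 28.1)/29.90 = 1.692 kΩ.
The fractional drop is R_th/(R_th + R_L); requiring this ≤ 0.0750 gives R_L ≥ R_th(1/0.0750 − 1) = 1.692 × 12.33 = 20.9 kΩ.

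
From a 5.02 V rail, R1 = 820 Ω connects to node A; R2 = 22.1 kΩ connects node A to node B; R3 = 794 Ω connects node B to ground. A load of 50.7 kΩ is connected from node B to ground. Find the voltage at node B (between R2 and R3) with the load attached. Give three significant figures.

V ≈ 0.166 V

At node B, R3 is in parallel with the load: R3‖R_L = 781.8 Ω.
Below node A the resistance is R2 + (R3‖R_L) = 22880 Ω, so V_A = 5.02 × 22880/23700 = 4.846 V.
Then V_B = V_A × (R3‖R_L)/(R2 + R3‖R_L) = 4.846 × 781.8/22880 = 0.166 V.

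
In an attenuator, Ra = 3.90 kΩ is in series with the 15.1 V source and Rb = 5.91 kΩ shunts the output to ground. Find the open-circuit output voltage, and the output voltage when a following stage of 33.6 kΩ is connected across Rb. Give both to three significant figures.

Open-circuit: V = 15.1 × 5.91/(3.90 + 5.91) = 9.10 V.
With the load, Rb becomes Rb‖R_L = 5.026 kΩ, so V = 15.1 × 5.026/8.926 = 8.50 V.

Unloaded: 9.10 V; loaded: 8.50 V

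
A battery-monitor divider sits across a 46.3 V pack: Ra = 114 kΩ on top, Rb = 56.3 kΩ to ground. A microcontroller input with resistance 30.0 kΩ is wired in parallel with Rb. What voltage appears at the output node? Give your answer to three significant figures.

The load sits in parallel with Rb: Rb‖R_L = (56.3 × 30.0) / (56.3 + 30.0) = 19.57 kΩ.
V_out = 46.3 × 19.57 / (114 + 19.57) = 46.3 × 19.57/133.6 = 6.78 V.

V_out ≈ 6.78 V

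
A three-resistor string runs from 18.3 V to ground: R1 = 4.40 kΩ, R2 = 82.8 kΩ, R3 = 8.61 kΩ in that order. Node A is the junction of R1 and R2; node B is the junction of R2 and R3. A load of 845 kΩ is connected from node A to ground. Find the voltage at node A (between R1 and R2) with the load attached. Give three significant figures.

V ≈ 17.4 V

Below node A the series string R2+R3 = 91.41 kΩ sits in parallel with the 845 kΩ load: 82.49 kΩ.
V_A = 18.3 × 82.49/(4.40 + 82.49) = 17.4 V.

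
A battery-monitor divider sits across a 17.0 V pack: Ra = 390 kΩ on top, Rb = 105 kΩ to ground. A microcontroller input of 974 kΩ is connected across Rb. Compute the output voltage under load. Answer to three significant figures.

The load sits in parallel with Rb: Rb‖R_L = (105 × 974) / (105 + 974) = 94.78 kΩ.
V_out = 17.0 × 94.78 / (390 + 94.78) = 17.0 × 94.78/484.8 = 3.32 V.
(Unloaded it would have been 3.61 V.)

V_out ≈ 3.32 V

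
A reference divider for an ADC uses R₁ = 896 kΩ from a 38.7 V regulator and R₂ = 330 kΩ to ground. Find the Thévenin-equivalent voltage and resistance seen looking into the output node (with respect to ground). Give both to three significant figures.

V_th = 10.4 V, R_th = 241 kΩ

V_th is the open-circuit tap voltage: 38.7 × 330/(896 + 330) = 10.4 V.
With the supply zeroed, R₁ and R₂ appear in parallel from the tap: R_th = R₁‖R₂ = (896 × 330)/1226 = 241 kΩ.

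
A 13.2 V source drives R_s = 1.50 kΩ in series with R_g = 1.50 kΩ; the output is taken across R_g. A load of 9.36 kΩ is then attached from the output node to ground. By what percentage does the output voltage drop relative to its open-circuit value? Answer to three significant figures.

The divider's output (Thévenin) resistance is R_s‖R_g = 0.7500 kΩ.
Fractional drop under load = R_th/(R_th + R_L) = 0.7500 / (0.7500 + 9.36) = 0.07418.
So the output falls by 7.42 %.

7.42 %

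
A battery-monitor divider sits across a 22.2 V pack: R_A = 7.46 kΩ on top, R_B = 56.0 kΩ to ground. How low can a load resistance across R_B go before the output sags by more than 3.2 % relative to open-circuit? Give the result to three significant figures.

Output resistance R_th = R_A‖R_B = (7.46 × 56.0)/63.46 = 6.583 kΩ.
The fractional drop is R_th/(R_th + R_L); requiring this ≤ 0.0320 gives R_L ≥ R_th(1/0.0320 − 1) = 6.583 × 30.25 = 199 kΩ.

R_L(min) ≈ 199 kΩ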